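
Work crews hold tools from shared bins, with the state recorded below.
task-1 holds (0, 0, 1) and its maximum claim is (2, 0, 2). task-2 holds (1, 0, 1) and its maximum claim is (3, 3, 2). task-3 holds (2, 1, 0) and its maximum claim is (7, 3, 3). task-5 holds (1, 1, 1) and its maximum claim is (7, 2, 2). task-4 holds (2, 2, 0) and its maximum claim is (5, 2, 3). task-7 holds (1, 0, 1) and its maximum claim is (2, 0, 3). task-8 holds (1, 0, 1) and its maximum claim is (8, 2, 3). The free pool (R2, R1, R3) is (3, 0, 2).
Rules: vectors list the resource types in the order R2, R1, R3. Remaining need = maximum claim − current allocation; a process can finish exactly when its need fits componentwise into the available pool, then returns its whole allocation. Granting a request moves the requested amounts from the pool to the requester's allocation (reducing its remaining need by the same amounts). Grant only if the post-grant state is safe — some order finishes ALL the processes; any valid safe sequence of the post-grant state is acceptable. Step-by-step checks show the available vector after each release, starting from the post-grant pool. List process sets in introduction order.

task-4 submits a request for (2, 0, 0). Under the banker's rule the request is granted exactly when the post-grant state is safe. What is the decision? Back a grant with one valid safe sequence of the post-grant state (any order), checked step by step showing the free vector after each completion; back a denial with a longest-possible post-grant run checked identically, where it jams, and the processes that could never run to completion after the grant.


GRANT: granting preserves safety; a valid post-grant sequence is task-7, task-1, task-4, task-3, task-8, task-2, task-5.
Key observation: post-grant, (1, 0, 2) remains, and an order beginning with task-7 completes everyone.
Verifying the post-grant state step by step:
  pool = (1, 0, 2)
  run task-7 (needs (1, 0, 2), free (1, 0, 2)); after release of (1, 0, 1) the pool is (2, 0, 3)
  run task-1 (needs (2, 0, 1), free (2, 0, 3)); after release of (0, 0, 1) the pool is (2, 0, 4)
  run task-4 (needs (1, 0, 3), free (2, 0, 4)); after release of (4, 2, 0) the pool is (6, 2, 4)
  run task-3 (needs (5, 2, 3), free (6, 2, 4)); after release of (2, 1, 0) the pool is (8, 3, 4)
  run task-8 (needs (7, 2, 2), free (8, 3, 4)); after release of (1, 0, 1) the pool is (9, 3, 5)
  run task-2 (needs (2, 3, 1), free (9, 3, 5)); after release of (1, 0, 1) the pool is (10, 3, 6)
  run task-5 (needs (6, 1, 1), free (10, 3, 6)); after release of (1, 1, 1) the pool is (11, 4, 7)


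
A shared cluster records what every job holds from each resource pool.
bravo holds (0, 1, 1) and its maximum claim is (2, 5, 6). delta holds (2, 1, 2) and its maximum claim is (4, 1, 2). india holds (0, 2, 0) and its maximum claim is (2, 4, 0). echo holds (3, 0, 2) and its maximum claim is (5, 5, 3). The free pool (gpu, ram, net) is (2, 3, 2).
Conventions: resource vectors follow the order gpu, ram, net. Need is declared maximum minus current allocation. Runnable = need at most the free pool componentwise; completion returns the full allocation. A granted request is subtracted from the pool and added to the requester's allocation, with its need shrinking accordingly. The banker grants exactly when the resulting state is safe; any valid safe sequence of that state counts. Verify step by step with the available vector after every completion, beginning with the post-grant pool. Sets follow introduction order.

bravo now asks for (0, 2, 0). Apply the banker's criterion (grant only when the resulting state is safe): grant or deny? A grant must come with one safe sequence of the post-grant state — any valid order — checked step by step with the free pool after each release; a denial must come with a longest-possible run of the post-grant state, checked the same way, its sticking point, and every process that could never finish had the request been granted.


DENY — the pretend-granted state is unsafe.
Key observation: after delta, india the pool peaks at (4, 4, 4), and each blocked process is short somewhere: bravo on net; echo on ram.
After a pretend grant, a maximal execution: delta, india — then nothing else fits. Walking it through:
  pool = (2, 1, 2)
  delta: need (2, 0, 0) fits (2, 1, 2); releases (2, 1, 2), pool now (4, 2, 4)
  india: need (2, 2, 0) fits (4, 2, 4); releases (0, 2, 0), pool now (4, 4, 4)
  blocked: bravo wants (2, 2, 5), pool (4, 4, 4) — not enough net
  blocked: echo wants (2, 5, 1), pool (4, 4, 4) — not enough ram
Had the request been granted, bravo and echo could never finish.


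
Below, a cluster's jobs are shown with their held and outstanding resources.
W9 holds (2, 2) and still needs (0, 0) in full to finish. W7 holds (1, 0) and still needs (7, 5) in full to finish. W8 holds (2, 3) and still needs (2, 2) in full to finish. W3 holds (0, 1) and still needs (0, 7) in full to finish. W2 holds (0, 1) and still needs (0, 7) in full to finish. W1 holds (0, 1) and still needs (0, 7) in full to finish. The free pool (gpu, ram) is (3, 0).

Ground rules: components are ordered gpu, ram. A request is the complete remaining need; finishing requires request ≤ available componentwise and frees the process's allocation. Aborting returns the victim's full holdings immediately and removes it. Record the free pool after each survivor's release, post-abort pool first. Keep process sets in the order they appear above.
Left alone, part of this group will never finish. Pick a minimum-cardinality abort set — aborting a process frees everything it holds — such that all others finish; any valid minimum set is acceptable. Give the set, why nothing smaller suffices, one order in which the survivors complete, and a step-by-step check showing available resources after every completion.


Minimum abort set: W3 and W2.
Key observation: W1 could never have finished before the abort; with (0, 2) returned by W3 and W2, it fits at step 4.
No one abort is enough; case by case: W9 alone leaves W3 blocked (short on ram); W7 alone leaves W3 blocked (short on ram); W8 alone leaves W3 blocked (short on ram); W3 alone leaves W2 blocked (short on ram); W2 alone leaves W3 blocked (short on ram); W1 alone leaves W3 blocked (short on ram).
Survivors finish in the order: W8, W9, W7, W1. Verifying each step (pool after the aborts first):
  pool = (3, 2)
  W8 needs (2, 2) <= (3, 2) -> finishes; pool += (2, 3) = (5, 5)
  W9 needs (0, 0) <= (5, 5) -> finishes; pool += (2, 2) = (7, 7)
  W7 needs (7, 5) <= (7, 7) -> finishes; pool += (1, 0) = (8, 7)
  W1 needs (0, 7) <= (8, 7) -> finishes; pool += (0, 1) = (8, 8)


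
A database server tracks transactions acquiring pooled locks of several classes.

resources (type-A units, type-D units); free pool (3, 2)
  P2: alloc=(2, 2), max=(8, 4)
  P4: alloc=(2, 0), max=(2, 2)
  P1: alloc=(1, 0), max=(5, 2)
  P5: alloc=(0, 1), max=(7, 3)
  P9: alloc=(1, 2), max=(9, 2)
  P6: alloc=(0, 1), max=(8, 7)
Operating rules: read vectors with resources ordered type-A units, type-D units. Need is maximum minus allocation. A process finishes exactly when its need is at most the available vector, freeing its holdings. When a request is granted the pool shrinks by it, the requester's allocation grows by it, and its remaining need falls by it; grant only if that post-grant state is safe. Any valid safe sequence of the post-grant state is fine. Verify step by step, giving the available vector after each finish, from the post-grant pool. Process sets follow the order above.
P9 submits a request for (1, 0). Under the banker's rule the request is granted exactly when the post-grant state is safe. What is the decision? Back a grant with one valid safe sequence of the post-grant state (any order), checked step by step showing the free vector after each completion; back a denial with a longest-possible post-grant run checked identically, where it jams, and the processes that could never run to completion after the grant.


DENY: after the grant no complete ordering would exist.
Key observation: the wall is type-A units: completing P4, P1 brings the pool only to (5, 2), and all the rest need more.
After a pretend grant, a maximal execution: P4, P1 — then nothing else fits. Step-by-step check:
  pool = (2, 2)
  run P4 (needs (0, 2), free (2, 2)); after release of (2, 0) the pool is (4, 2)
  run P1 (needs (4, 2), free (4, 2)); after release of (1, 0) the pool is (5, 2)
  P2 cannot run: need (6, 2) vs free (5, 2) (insufficient type-A units)
  P5 cannot run: need (7, 2) vs free (5, 2) (insufficient type-A units)
  P9 cannot run: need (7, 0) vs free (5, 2) (insufficient type-A units)
  P6 cannot run: need (8, 6) vs free (5, 2) (insufficient type-A units and type-D units)
Post-grant, the permanently blocked set is P2, P5, P9 and P6.


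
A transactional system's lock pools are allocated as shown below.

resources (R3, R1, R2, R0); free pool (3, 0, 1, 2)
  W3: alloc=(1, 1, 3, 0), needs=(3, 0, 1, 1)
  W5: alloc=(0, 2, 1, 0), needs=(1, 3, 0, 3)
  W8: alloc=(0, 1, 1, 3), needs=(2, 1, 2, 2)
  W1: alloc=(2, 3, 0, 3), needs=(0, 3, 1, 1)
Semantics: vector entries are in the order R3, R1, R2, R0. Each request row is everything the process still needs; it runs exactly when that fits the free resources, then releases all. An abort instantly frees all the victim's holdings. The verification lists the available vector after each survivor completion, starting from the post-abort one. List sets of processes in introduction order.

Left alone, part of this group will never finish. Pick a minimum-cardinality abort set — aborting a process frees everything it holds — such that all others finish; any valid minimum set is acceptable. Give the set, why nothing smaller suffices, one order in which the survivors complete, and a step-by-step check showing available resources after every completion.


Abort W5.
Key observation: the deadlocked W1 becomes finishable only because W5 released (0, 2, 1, 0); it completes at step 2 below.
No smaller set exists: with zero aborts the deadlock remains.
One survivor order: W8, W1, W3. Step-by-step check (post-abort pool first):
  pool = (3, 2, 2, 2)
  run W8 (needs (2, 1, 2, 2), free (3, 2, 2, 2)); after release of (0, 1, 1, 3) the pool is (3, 3, 3, 5)
  run W1 (needs (0, 3, 1, 1), free (3, 3, 3, 5)); after release of (2, 3, 0, 3) the pool is (5, 6, 3, 8)
  run W3 (needs (3, 0, 1, 1), free (5, 6, 3, 8)); after release of (1, 1, 3, 0) the pool is (6, 7, 6, 8)


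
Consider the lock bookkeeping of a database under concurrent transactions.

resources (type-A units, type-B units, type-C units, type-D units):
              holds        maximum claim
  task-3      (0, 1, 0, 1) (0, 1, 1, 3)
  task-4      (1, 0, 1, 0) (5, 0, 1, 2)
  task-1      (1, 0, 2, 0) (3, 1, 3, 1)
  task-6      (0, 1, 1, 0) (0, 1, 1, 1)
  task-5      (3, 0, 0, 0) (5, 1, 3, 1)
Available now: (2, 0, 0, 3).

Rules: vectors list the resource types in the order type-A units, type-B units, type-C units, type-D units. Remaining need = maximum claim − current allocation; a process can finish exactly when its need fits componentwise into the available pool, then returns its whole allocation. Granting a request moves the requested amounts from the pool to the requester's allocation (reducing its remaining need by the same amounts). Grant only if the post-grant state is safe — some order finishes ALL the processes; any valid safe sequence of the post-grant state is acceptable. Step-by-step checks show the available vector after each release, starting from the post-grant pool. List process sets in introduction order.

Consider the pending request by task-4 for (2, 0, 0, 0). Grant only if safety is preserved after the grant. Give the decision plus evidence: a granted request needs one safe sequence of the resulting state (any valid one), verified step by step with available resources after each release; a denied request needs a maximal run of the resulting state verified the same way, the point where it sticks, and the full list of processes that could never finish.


DENY — the pretend-granted state is unsafe.
Key observation: after task-6, task-3 complete, (0, 2, 1, 4) is the best the pool ever gets, yet each leftover process wants more type-A units.
On the post-grant state, task-6, task-3 is a maximal run — nothing extends it. Walking it through:
  pool = (0, 0, 0, 3)
  task-6: need (0, 0, 0, 1) fits (0, 0, 0, 3); releases (0, 1, 1, 0), pool now (0, 1, 1, 3)
  task-3: need (0, 0, 1, 2) fits (0, 1, 1, 3); releases (0, 1, 0, 1), pool now (0, 2, 1, 4)
  task-4 cannot run: need (2, 0, 0, 2) vs free (0, 2, 1, 4) (insufficient type-A units)
  task-1 cannot run: need (2, 1, 1, 1) vs free (0, 2, 1, 4) (insufficient type-A units)
  task-5 cannot run: need (2, 1, 3, 1) vs free (0, 2, 1, 4) (insufficient type-A units and type-C units)
Processes that could never finish after the grant: task-4, task-1 and task-5.


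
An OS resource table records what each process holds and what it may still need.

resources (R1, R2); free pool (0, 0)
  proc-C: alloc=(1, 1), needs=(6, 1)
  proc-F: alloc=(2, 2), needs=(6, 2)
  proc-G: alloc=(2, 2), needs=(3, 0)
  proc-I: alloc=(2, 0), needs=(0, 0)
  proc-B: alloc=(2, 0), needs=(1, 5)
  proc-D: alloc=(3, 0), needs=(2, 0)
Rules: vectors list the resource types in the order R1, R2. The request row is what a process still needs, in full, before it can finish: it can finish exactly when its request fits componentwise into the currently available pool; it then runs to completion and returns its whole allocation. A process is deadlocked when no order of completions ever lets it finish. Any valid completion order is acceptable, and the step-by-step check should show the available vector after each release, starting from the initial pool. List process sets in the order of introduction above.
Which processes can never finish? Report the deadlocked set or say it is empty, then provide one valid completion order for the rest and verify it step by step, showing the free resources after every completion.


The deadlocked set is empty.
Key observation: beginning at proc-I, releases accumulate fast enough that every process eventually fits.
One completion order for the rest: proc-I, proc-D, proc-G, proc-F, proc-C, proc-B. Walking it through:
  pool = (0, 0)
  proc-I: need (0, 0) fits (0, 0); releases (2, 0), pool now (2, 0)
  proc-D: need (2, 0) fits (2, 0); releases (3, 0), pool now (5, 0)
  proc-G: need (3, 0) fits (5, 0); releases (2, 2), pool now (7, 2)
  proc-F: need (6, 2) fits (7, 2); releases (2, 2), pool now (9, 4)
  proc-C: need (6, 1) fits (9, 4); releases (1, 1), pool now (10, 5)
  proc-B: need (1, 5) fits (10, 5); releases (2, 0), pool now (12, 5)


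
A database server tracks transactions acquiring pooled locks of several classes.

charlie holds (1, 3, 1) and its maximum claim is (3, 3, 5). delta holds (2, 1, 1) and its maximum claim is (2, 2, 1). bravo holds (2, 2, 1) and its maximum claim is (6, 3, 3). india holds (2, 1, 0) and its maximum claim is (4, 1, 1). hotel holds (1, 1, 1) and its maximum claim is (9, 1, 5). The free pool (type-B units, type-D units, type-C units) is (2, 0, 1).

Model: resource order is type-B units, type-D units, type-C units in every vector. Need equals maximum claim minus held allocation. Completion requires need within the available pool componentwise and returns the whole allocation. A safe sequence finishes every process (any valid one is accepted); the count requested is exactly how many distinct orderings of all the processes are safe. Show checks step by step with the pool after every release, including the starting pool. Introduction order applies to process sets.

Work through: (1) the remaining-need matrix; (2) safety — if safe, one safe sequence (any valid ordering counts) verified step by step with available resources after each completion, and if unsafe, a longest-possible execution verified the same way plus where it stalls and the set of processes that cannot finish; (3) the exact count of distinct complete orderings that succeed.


(1) Outstanding need per process (order type-B units, type-D units, type-C units):
  charlie: (2, 0, 4)
  delta: (0, 1, 0)
  bravo: (4, 1, 2)
  india: (2, 0, 1)
  hotel: (8, 0, 4)
(2) The state is UNSAFE.
Key observation: type-C units is the bottleneck — with india, delta, bravo done the pool holds (8, 4, 3), short of every remaining need.
A maximal execution: india, delta, bravo — then nothing else fits. Verifying each step:
  pool = (2, 0, 1)
  india needs (2, 0, 1) <= (2, 0, 1) -> finishes; pool += (2, 1, 0) = (4, 1, 1)
  delta needs (0, 1, 0) <= (4, 1, 1) -> finishes; pool += (2, 1, 1) = (6, 2, 2)
  bravo needs (4, 1, 2) <= (6, 2, 2) -> finishes; pool += (2, 2, 1) = (8, 4, 3)
  charlie cannot run: need (2, 0, 4) vs free (8, 4, 3) (insufficient type-C units)
  hotel cannot run: need (8, 0, 4) vs free (8, 4, 3) (insufficient type-C units)
Never able to finish: charlie and hotel.
(3) Precisely 0 of the possible complete orderings are safe sequences.


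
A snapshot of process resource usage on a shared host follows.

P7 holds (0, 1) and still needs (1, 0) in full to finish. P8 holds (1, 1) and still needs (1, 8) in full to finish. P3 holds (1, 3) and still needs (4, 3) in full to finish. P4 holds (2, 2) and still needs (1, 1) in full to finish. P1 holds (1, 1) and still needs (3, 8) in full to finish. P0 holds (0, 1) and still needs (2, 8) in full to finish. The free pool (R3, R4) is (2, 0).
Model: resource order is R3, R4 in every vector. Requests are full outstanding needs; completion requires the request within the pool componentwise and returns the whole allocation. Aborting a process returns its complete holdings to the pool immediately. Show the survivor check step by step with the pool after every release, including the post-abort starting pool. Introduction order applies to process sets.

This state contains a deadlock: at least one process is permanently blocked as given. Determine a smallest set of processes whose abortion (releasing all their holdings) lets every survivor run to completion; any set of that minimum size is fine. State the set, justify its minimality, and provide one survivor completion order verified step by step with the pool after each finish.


Minimum abort set: P1 and P0.
Key observation: P8 could never have finished before the abort; with (1, 2) returned by P1 and P0, it fits at step 4.
Minimality, checking each single-abort alternative: P7 alone leaves P8 blocked (short on R4); P8 alone leaves P1 blocked (short on R4); P3 alone leaves P8 blocked (short on R4); P4 alone leaves P8 blocked (short on R4); P1 alone leaves P8 blocked (short on R4); P0 alone leaves P8 blocked (short on R4).
One survivor order: P4, P7, P3, P8. Check, step by step (post-abort pool first):
  pool = (3, 2)
  P4: need (1, 1) fits (3, 2); releases (2, 2), pool now (5, 4)
  P7: need (1, 0) fits (5, 4); releases (0, 1), pool now (5, 5)
  P3: need (4, 3) fits (5, 5); releases (1, 3), pool now (6, 8)
  P8: need (1, 8) fits (6, 8); releases (1, 1), pool now (7, 9)


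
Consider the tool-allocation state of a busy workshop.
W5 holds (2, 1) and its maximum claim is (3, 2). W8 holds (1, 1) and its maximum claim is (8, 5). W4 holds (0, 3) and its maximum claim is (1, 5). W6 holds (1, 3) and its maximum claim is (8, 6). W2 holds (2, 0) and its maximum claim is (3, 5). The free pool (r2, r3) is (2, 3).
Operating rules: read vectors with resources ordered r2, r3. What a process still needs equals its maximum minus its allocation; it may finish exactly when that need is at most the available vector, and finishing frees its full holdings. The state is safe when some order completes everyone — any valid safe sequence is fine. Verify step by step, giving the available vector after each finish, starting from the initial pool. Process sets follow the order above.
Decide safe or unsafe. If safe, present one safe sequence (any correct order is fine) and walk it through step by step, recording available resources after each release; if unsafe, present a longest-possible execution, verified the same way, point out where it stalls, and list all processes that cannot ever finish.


UNSAFE — no complete ordering exists.
Key observation: the pool after W5, W4, W2 is (6, 7); every surviving request exceeds it in r2, so progress ends there.
A maximal execution: W5, W4, W2 — then nothing else fits. Check, step by step:
  pool = (2, 3)
  W5 needs (1, 1) <= (2, 3) -> finishes; pool += (2, 1) = (4, 4)
  W4 needs (1, 2) <= (4, 4) -> finishes; pool += (0, 3) = (4, 7)
  W2 needs (1, 5) <= (4, 7) -> finishes; pool += (2, 0) = (6, 7)
  blocked: W8 wants (7, 4), pool (6, 7) — not enough r2
  blocked: W6 wants (7, 3), pool (6, 7) — not enough r2
Permanently blocked: W8 and W6.


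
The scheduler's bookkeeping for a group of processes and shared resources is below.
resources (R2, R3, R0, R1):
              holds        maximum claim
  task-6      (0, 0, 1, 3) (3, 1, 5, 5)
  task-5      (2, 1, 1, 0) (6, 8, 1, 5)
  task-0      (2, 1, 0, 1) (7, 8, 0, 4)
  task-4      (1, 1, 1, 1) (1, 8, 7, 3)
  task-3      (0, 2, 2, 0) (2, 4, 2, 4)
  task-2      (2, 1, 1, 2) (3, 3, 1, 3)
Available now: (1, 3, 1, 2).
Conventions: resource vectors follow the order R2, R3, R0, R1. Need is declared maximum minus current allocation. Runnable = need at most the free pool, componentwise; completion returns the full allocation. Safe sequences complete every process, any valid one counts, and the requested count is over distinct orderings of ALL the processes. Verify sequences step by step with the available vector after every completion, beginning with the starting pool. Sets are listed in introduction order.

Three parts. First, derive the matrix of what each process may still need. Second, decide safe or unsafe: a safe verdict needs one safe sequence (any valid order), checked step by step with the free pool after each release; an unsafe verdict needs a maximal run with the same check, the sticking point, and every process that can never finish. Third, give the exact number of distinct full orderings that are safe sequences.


(1) Remaining need (order R2, R3, R0, R1):
  task-6: (3, 1, 4, 2)
  task-5: (4, 7, 0, 5)
  task-0: (5, 7, 0, 3)
  task-4: (0, 7, 6, 2)
  task-3: (2, 2, 0, 4)
  task-2: (1, 2, 0, 1)
(2) UNSAFE.
Key observation: no order helps: past task-2, task-3, task-6, the free pool tops out at (3, 6, 5, 7), below what each blocked process needs in R3.
Going as far as possible: task-2, task-3, task-6; after that, nothing fits. Step-by-step check:
  pool = (1, 3, 1, 2)
  task-2 needs (1, 2, 0, 1) <= (1, 3, 1, 2) -> finishes; pool += (2, 1, 1, 2) = (3, 4, 2, 4)
  task-3 needs (2, 2, 0, 4) <= (3, 4, 2, 4) -> finishes; pool += (0, 2, 2, 0) = (3, 6, 4, 4)
  task-6 needs (3, 1, 4, 2) <= (3, 6, 4, 4) -> finishes; pool += (0, 0, 1, 3) = (3, 6, 5, 7)
  task-5 still needs (4, 7, 0, 5) but only (3, 6, 5, 7) is free — short on R2 and R3
  task-0 still needs (5, 7, 0, 3) but only (3, 6, 5, 7) is free — short on R2 and R3
  task-4 still needs (0, 7, 6, 2) but only (3, 6, 5, 7) is free — short on R3 and R0
Never able to finish: task-5, task-0 and task-4.
(3) Exactly 0 of the possible complete orderings are safe sequences.


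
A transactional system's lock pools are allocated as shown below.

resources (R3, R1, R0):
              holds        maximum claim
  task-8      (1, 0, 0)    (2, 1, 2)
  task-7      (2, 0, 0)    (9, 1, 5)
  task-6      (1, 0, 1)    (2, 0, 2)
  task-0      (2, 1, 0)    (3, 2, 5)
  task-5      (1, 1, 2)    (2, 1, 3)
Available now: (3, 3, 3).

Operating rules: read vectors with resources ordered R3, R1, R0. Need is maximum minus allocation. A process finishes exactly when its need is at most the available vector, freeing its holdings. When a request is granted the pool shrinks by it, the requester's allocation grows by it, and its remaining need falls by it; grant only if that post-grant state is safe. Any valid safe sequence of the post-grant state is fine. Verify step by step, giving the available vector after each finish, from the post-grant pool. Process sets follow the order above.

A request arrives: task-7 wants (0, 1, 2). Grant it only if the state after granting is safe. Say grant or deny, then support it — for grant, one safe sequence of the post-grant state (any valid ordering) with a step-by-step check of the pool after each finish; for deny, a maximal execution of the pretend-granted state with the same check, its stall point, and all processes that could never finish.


DENY — the pretend-granted state is unsafe.
Key observation: after task-5, task-8, task-6 the pool peaks at (6, 3, 4), and each blocked process is short somewhere: task-7 on R3; task-0 on R0.
On the post-grant state, task-5, task-8, task-6 is a maximal run — nothing extends it. Verifying each step:
  pool = (3, 2, 1)
  run task-5 (needs (1, 0, 1), free (3, 2, 1)); after release of (1, 1, 2) the pool is (4, 3, 3)
  run task-8 (needs (1, 1, 2), free (4, 3, 3)); after release of (1, 0, 0) the pool is (5, 3, 3)
  run task-6 (needs (1, 0, 1), free (5, 3, 3)); after release of (1, 0, 1) the pool is (6, 3, 4)
  blocked: task-7 wants (7, 0, 3), pool (6, 3, 4) — not enough R3
  blocked: task-0 wants (1, 1, 5), pool (6, 3, 4) — not enough R0
Processes that could never finish after the grant: task-7 and task-0.


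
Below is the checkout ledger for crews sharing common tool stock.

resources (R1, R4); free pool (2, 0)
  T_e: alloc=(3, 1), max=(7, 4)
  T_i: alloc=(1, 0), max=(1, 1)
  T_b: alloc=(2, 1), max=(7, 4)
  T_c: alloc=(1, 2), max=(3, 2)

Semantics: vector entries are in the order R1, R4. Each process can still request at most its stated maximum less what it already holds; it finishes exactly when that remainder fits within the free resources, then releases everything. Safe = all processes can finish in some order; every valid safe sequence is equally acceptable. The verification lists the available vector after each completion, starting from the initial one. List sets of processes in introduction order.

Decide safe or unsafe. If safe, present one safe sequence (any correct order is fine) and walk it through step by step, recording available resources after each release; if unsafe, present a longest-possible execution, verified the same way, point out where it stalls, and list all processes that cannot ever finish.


UNSAFE — no complete ordering exists.
Key observation: the pool after T_c, T_i is (4, 2); every surviving request exceeds it in R4, so progress ends there.
Going as far as possible: T_c, T_i; after that, nothing fits. Step-by-step check:
  pool = (2, 0)
  T_c needs (2, 0) <= (2, 0) -> finishes; pool += (1, 2) = (3, 2)
  T_i needs (0, 1) <= (3, 2) -> finishes; pool += (1, 0) = (4, 2)
  blocked: T_e wants (4, 3), pool (4, 2) — not enough R4
  blocked: T_b wants (5, 3), pool (4, 2) — not enough R1 and R4
Processes that can never finish: T_e and T_b.


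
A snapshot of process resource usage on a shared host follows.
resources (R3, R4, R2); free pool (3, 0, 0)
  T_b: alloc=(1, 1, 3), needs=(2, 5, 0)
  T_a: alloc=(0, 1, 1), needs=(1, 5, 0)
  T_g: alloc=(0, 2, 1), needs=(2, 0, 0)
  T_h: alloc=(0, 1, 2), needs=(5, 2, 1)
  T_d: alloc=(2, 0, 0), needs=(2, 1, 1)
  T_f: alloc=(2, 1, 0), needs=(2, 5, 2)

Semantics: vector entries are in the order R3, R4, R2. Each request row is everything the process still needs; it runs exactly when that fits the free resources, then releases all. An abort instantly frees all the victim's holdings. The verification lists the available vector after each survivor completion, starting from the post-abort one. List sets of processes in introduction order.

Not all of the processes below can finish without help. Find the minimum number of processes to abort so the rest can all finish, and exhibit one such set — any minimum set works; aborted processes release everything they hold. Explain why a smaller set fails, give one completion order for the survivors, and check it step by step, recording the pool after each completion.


Abort T_a and T_f.
Key observation: no ordering could ever have run T_b before the abort of T_a and T_f; with (2, 2, 1) back in the pool it fits at step 4.
Why nothing smaller works — every single abort fails: T_b alone leaves T_a blocked (short on R4); T_a alone leaves T_b blocked (short on R4); T_g alone leaves T_b blocked (short on R4); T_h alone leaves T_b blocked (short on R4); T_d alone leaves T_b blocked (short on R4); T_f alone leaves T_b blocked (short on R4).
The survivors complete as T_h, T_g, T_d, T_b. Walking it through (starting from the post-abort pool):
  pool = (5, 2, 1)
  T_h needs (5, 2, 1) <= (5, 2, 1) -> finishes; pool += (0, 1, 2) = (5, 3, 3)
  T_g needs (2, 0, 0) <= (5, 3, 3) -> finishes; pool += (0, 2, 1) = (5, 5, 4)
  T_d needs (2, 1, 1) <= (5, 5, 4) -> finishes; pool += (2, 0, 0) = (7, 5, 4)
  T_b needs (2, 5, 0) <= (7, 5, 4) -> finishes; pool += (1, 1, 3) = (8, 6, 7)


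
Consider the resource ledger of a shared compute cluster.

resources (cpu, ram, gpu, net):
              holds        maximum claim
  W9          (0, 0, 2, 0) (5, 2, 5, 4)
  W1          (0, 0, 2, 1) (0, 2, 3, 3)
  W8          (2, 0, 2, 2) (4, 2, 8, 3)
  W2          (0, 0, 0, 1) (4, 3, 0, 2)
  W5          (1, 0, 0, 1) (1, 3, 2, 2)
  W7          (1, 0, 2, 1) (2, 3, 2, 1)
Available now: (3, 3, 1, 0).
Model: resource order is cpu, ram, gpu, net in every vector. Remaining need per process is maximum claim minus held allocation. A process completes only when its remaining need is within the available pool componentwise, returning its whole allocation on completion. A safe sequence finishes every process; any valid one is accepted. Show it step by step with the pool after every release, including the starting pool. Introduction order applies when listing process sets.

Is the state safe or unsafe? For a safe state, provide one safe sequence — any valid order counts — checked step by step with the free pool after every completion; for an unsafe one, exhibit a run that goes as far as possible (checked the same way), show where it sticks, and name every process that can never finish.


SAFE — a valid safe sequence is W7, W2, W5, W1, W9, W8.
Key observation: reading the order forward, W7 is the first process whose need (1, 3, 0, 0) meets the free pool (3, 3, 1, 0) exactly on a resource it requests.
Verifying each step:
  pool = (3, 3, 1, 0)
  W7 needs (1, 3, 0, 0) <= (3, 3, 1, 0) -> finishes; pool += (1, 0, 2, 1) = (4, 3, 3, 1)
  W2 needs (4, 3, 0, 1) <= (4, 3, 3, 1) -> finishes; pool += (0, 0, 0, 1) = (4, 3, 3, 2)
  W5 needs (0, 3, 2, 1) <= (4, 3, 3, 2) -> finishes; pool += (1, 0, 0, 1) = (5, 3, 3, 3)
  W1 needs (0, 2, 1, 2) <= (5, 3, 3, 3) -> finishes; pool += (0, 0, 2, 1) = (5, 3, 5, 4)
  W9 needs (5, 2, 3, 4) <= (5, 3, 5, 4) -> finishes; pool += (0, 0, 2, 0) = (5, 3, 7, 4)
  W8 needs (2, 2, 6, 1) <= (5, 3, 7, 4) -> finishes; pool += (2, 0, 2, 2) = (7, 3, 9, 6)


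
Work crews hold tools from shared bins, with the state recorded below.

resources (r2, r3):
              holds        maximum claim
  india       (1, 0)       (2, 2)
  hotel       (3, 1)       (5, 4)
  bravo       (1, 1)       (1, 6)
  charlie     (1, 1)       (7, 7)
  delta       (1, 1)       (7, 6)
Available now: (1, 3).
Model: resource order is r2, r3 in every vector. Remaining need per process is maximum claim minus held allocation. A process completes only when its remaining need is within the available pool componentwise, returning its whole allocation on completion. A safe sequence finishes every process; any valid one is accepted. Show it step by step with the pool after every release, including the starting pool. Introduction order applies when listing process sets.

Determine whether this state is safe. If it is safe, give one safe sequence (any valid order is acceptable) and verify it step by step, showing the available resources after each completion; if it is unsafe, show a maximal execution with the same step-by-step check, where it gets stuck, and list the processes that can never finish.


The state is UNSAFE.
Key observation: india, hotel can finish, but then (5, 4) is all there is, and the blocked group's r3 demands exceed it.
A maximal execution: india, hotel — then nothing else fits. Check, step by step:
  pool = (1, 3)
  run india (needs (1, 2), free (1, 3)); after release of (1, 0) the pool is (2, 3)
  run hotel (needs (2, 3), free (2, 3)); after release of (3, 1) the pool is (5, 4)
  bravo cannot run: need (0, 5) vs free (5, 4) (insufficient r3)
  charlie cannot run: need (6, 6) vs free (5, 4) (insufficient r2 and r3)
  delta cannot run: need (6, 5) vs free (5, 4) (insufficient r2 and r3)
Never able to finish: bravo, charlie and delta.


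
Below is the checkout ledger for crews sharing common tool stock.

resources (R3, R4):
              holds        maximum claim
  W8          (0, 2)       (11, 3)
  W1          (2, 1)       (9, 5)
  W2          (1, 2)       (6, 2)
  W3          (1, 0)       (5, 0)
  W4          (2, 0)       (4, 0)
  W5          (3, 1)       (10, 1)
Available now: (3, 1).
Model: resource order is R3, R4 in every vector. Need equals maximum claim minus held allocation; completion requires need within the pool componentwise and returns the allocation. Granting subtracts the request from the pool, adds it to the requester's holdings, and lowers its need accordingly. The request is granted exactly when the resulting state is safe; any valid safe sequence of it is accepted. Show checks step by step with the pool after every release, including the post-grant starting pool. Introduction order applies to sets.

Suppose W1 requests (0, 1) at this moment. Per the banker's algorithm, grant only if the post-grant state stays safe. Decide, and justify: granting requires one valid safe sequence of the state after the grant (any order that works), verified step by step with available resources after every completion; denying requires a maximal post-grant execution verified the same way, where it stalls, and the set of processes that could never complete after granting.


GRANT — the state after the grant stays safe, e.g. via W4, W2, W3, W5, W1, W8.
Key observation: granting shrinks the pool to (3, 0), yet W4 still fits and the chain goes through.
Check on the post-grant state, step by step:
  pool = (3, 0)
  W4: need (2, 0) fits (3, 0); releases (2, 0), pool now (5, 0)
  W2: need (5, 0) fits (5, 0); releases (1, 2), pool now (6, 2)
  W3: need (4, 0) fits (6, 2); releases (1, 0), pool now (7, 2)
  W5: need (7, 0) fits (7, 2); releases (3, 1), pool now (10, 3)
  W1: need (7, 3) fits (10, 3); releases (2, 2), pool now (12, 5)
  W8: need (11, 1) fits (12, 5); releases (0, 2), pool now (12, 7)


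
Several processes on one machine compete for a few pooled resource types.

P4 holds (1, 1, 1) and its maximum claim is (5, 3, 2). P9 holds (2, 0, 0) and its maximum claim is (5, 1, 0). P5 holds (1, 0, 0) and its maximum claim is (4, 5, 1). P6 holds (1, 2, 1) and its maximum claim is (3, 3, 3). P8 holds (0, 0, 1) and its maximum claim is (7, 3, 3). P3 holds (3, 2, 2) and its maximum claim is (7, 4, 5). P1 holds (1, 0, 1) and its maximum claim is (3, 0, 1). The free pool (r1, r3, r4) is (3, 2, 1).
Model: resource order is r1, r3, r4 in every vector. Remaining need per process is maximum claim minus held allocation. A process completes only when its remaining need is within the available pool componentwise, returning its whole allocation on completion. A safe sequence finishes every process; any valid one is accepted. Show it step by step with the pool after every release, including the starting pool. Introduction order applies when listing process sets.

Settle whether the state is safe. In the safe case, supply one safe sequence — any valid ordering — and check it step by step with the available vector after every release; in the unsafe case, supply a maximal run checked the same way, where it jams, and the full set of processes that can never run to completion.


SAFE. One safe sequence: P1, P9, P6, P8, P3, P5, P4.
Key observation: reading the order forward, P6 is the first process whose need (2, 1, 2) meets the free pool (6, 2, 2) exactly on a resource it requests.
Step-by-step check:
  pool = (3, 2, 1)
  run P1 (needs (2, 0, 0), free (3, 2, 1)); after release of (1, 0, 1) the pool is (4, 2, 2)
  run P9 (needs (3, 1, 0), free (4, 2, 2)); after release of (2, 0, 0) the pool is (6, 2, 2)
  run P6 (needs (2, 1, 2), free (6, 2, 2)); after release of (1, 2, 1) the pool is (7, 4, 3)
  run P8 (needs (7, 3, 2), free (7, 4, 3)); after release of (0, 0, 1) the pool is (7, 4, 4)
  run P3 (needs (4, 2, 3), free (7, 4, 4)); after release of (3, 2, 2) the pool is (10, 6, 6)
  run P5 (needs (3, 5, 1), free (10, 6, 6)); after release of (1, 0, 0) the pool is (11, 6, 6)
  run P4 (needs (4, 2, 1), free (11, 6, 6)); after release of (1, 1, 1) the pool is (12, 7, 7)


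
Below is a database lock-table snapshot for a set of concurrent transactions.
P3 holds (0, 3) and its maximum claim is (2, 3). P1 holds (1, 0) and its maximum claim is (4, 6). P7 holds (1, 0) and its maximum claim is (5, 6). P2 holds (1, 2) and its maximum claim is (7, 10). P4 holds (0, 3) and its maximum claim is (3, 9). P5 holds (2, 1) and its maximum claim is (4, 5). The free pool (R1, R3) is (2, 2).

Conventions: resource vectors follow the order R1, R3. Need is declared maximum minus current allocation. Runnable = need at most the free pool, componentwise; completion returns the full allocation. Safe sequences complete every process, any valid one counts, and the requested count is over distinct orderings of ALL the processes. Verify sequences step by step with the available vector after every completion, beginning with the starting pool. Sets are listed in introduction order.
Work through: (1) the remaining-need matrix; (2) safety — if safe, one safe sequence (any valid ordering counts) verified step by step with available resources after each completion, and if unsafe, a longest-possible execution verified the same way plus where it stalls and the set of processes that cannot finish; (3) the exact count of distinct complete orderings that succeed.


(1) Remaining need (order R1, R3):
  P3: (2, 0)
  P1: (3, 6)
  P7: (4, 6)
  P2: (6, 8)
  P4: (3, 6)
  P5: (2, 4)
(2) SAFE — a valid safe sequence is P3, P5, P4, P1, P7, P2.
Key observation: reading the order forward, P3 is the first process whose need (2, 0) meets the free pool (2, 2) exactly on a resource it requests.
Step-by-step check:
  pool = (2, 2)
  run P3 (needs (2, 0), free (2, 2)); after release of (0, 3) the pool is (2, 5)
  run P5 (needs (2, 4), free (2, 5)); after release of (2, 1) the pool is (4, 6)
  run P4 (needs (3, 6), free (4, 6)); after release of (0, 3) the pool is (4, 9)
  run P1 (needs (3, 6), free (4, 9)); after release of (1, 0) the pool is (5, 9)
  run P7 (needs (4, 6), free (5, 9)); after release of (1, 0) the pool is (6, 9)
  run P2 (needs (6, 8), free (6, 9)); after release of (1, 2) the pool is (7, 11)
(3) Precisely 6 of the possible complete orderings are safe sequences.


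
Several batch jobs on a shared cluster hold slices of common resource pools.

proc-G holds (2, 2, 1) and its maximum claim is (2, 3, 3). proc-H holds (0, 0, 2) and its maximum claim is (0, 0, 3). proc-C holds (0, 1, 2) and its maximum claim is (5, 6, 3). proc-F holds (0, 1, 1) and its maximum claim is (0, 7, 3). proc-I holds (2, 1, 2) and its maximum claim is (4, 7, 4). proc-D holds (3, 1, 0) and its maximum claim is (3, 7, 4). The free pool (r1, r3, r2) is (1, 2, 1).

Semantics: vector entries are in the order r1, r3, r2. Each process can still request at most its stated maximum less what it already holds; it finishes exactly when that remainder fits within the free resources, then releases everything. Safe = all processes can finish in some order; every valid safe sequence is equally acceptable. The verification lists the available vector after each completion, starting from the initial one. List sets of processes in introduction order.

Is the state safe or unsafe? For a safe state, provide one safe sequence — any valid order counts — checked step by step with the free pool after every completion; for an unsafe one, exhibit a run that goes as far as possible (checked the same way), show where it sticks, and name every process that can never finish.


UNSAFE — no complete ordering exists.
Key observation: no order helps: past proc-H, proc-G, the free pool tops out at (3, 4, 4), below what each blocked process needs in r3.
A maximal execution: proc-H, proc-G — then nothing else fits. Verifying each step:
  pool = (1, 2, 1)
  proc-H needs (0, 0, 1) <= (1, 2, 1) -> finishes; pool += (0, 0, 2) = (1, 2, 3)
  proc-G needs (0, 1, 2) <= (1, 2, 3) -> finishes; pool += (2, 2, 1) = (3, 4, 4)
  proc-C cannot run: need (5, 5, 1) vs free (3, 4, 4) (insufficient r1 and r3)
  proc-F cannot run: need (0, 6, 2) vs free (3, 4, 4) (insufficient r3)
  proc-I cannot run: need (2, 6, 2) vs free (3, 4, 4) (insufficient r3)
  proc-D cannot run: need (0, 6, 4) vs free (3, 4, 4) (insufficient r3)
Permanently blocked: proc-C, proc-F, proc-I and proc-D.
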